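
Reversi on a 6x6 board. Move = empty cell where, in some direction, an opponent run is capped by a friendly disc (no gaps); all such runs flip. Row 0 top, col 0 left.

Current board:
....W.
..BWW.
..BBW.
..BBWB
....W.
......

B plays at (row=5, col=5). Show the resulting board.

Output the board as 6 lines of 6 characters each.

Answer: ....W.
..BWW.
..BBW.
..BBWB
....B.
.....B

Derivation:
Place B at (5,5); scan 8 dirs for brackets.
Dir NW: opp run (4,4) capped by B -> flip
Dir N: first cell '.' (not opp) -> no flip
Dir NE: edge -> no flip
Dir W: first cell '.' (not opp) -> no flip
Dir E: edge -> no flip
Dir SW: edge -> no flip
Dir S: edge -> no flip
Dir SE: edge -> no flip
All flips: (4,4)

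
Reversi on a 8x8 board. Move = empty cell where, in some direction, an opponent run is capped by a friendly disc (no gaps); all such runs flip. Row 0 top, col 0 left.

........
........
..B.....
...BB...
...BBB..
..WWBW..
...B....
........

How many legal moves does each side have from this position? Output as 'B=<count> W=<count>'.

Answer: B=7 W=6

Derivation:
-- B to move --
(4,1): flips 1 -> legal
(4,2): no bracket -> illegal
(4,6): no bracket -> illegal
(5,1): flips 2 -> legal
(5,6): flips 1 -> legal
(6,1): flips 1 -> legal
(6,2): flips 1 -> legal
(6,4): no bracket -> illegal
(6,5): flips 1 -> legal
(6,6): flips 1 -> legal
B mobility = 7
-- W to move --
(1,1): flips 3 -> legal
(1,2): no bracket -> illegal
(1,3): no bracket -> illegal
(2,1): no bracket -> illegal
(2,3): flips 2 -> legal
(2,4): no bracket -> illegal
(2,5): flips 2 -> legal
(3,1): no bracket -> illegal
(3,2): no bracket -> illegal
(3,5): flips 2 -> legal
(3,6): no bracket -> illegal
(4,2): no bracket -> illegal
(4,6): no bracket -> illegal
(5,6): no bracket -> illegal
(6,2): no bracket -> illegal
(6,4): no bracket -> illegal
(6,5): no bracket -> illegal
(7,2): no bracket -> illegal
(7,3): flips 1 -> legal
(7,4): flips 1 -> legal
W mobility = 6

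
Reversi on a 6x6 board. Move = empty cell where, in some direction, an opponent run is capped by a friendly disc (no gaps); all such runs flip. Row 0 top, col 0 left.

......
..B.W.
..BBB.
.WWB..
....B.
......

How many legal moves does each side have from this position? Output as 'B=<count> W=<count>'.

Answer: B=6 W=3

Derivation:
-- B to move --
(0,3): no bracket -> illegal
(0,4): flips 1 -> legal
(0,5): flips 1 -> legal
(1,3): no bracket -> illegal
(1,5): no bracket -> illegal
(2,0): no bracket -> illegal
(2,1): no bracket -> illegal
(2,5): no bracket -> illegal
(3,0): flips 2 -> legal
(4,0): flips 1 -> legal
(4,1): flips 1 -> legal
(4,2): flips 1 -> legal
(4,3): no bracket -> illegal
B mobility = 6
-- W to move --
(0,1): no bracket -> illegal
(0,2): flips 2 -> legal
(0,3): no bracket -> illegal
(1,1): no bracket -> illegal
(1,3): flips 1 -> legal
(1,5): no bracket -> illegal
(2,1): no bracket -> illegal
(2,5): no bracket -> illegal
(3,4): flips 2 -> legal
(3,5): no bracket -> illegal
(4,2): no bracket -> illegal
(4,3): no bracket -> illegal
(4,5): no bracket -> illegal
(5,3): no bracket -> illegal
(5,4): no bracket -> illegal
(5,5): no bracket -> illegal
W mobility = 3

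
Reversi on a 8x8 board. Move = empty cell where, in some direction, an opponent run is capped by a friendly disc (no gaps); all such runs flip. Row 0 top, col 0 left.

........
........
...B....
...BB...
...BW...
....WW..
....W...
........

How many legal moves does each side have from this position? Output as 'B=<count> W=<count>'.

Answer: B=4 W=4

Derivation:
-- B to move --
(3,5): no bracket -> illegal
(4,5): flips 1 -> legal
(4,6): no bracket -> illegal
(5,3): no bracket -> illegal
(5,6): no bracket -> illegal
(6,3): no bracket -> illegal
(6,5): flips 1 -> legal
(6,6): flips 2 -> legal
(7,3): no bracket -> illegal
(7,4): flips 3 -> legal
(7,5): no bracket -> illegal
B mobility = 4
-- W to move --
(1,2): no bracket -> illegal
(1,3): no bracket -> illegal
(1,4): no bracket -> illegal
(2,2): flips 1 -> legal
(2,4): flips 1 -> legal
(2,5): no bracket -> illegal
(3,2): flips 1 -> legal
(3,5): no bracket -> illegal
(4,2): flips 1 -> legal
(4,5): no bracket -> illegal
(5,2): no bracket -> illegal
(5,3): no bracket -> illegal
W mobility = 4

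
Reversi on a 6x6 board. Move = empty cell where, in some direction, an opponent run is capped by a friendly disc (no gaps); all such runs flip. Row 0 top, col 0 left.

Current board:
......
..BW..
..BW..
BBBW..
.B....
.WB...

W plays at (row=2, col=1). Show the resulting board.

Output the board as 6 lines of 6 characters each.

Answer: ......
..BW..
.WWW..
BWBW..
.W....
.WB...

Derivation:
Place W at (2,1); scan 8 dirs for brackets.
Dir NW: first cell '.' (not opp) -> no flip
Dir N: first cell '.' (not opp) -> no flip
Dir NE: opp run (1,2), next='.' -> no flip
Dir W: first cell '.' (not opp) -> no flip
Dir E: opp run (2,2) capped by W -> flip
Dir SW: opp run (3,0), next=edge -> no flip
Dir S: opp run (3,1) (4,1) capped by W -> flip
Dir SE: opp run (3,2), next='.' -> no flip
All flips: (2,2) (3,1) (4,1)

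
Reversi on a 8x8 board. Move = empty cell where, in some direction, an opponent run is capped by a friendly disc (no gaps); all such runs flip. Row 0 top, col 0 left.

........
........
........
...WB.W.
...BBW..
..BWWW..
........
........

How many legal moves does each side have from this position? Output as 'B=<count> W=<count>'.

Answer: B=10 W=6

Derivation:
-- B to move --
(2,2): flips 1 -> legal
(2,3): flips 1 -> legal
(2,4): no bracket -> illegal
(2,5): no bracket -> illegal
(2,6): no bracket -> illegal
(2,7): no bracket -> illegal
(3,2): flips 1 -> legal
(3,5): no bracket -> illegal
(3,7): no bracket -> illegal
(4,2): no bracket -> illegal
(4,6): flips 1 -> legal
(4,7): no bracket -> illegal
(5,6): flips 4 -> legal
(6,2): flips 1 -> legal
(6,3): flips 1 -> legal
(6,4): flips 1 -> legal
(6,5): flips 1 -> legal
(6,6): flips 1 -> legal
B mobility = 10
-- W to move --
(2,3): flips 1 -> legal
(2,4): flips 2 -> legal
(2,5): no bracket -> illegal
(3,2): flips 1 -> legal
(3,5): flips 2 -> legal
(4,1): no bracket -> illegal
(4,2): flips 2 -> legal
(5,1): flips 1 -> legal
(6,1): no bracket -> illegal
(6,2): no bracket -> illegal
(6,3): no bracket -> illegal
W mobility = 6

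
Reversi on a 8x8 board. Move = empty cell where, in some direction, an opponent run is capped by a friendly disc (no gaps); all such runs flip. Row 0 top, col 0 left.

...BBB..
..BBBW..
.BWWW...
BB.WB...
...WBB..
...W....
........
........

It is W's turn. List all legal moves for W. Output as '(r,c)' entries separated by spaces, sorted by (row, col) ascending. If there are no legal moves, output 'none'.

Answer: (0,1) (0,2) (1,1) (2,0) (2,5) (3,5) (4,0) (4,6) (5,4) (5,5) (5,6)

Derivation:
(0,1): flips 1 -> legal
(0,2): flips 2 -> legal
(0,6): no bracket -> illegal
(1,0): no bracket -> illegal
(1,1): flips 3 -> legal
(1,6): no bracket -> illegal
(2,0): flips 1 -> legal
(2,5): flips 1 -> legal
(3,2): no bracket -> illegal
(3,5): flips 2 -> legal
(3,6): no bracket -> illegal
(4,0): flips 1 -> legal
(4,1): no bracket -> illegal
(4,2): no bracket -> illegal
(4,6): flips 2 -> legal
(5,4): flips 2 -> legal
(5,5): flips 1 -> legal
(5,6): flips 2 -> legal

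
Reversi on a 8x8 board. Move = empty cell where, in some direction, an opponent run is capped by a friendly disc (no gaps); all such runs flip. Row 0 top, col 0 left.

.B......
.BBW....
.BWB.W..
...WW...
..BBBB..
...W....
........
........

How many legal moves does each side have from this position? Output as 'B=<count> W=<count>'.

-- B to move --
(0,2): no bracket -> illegal
(0,3): flips 1 -> legal
(0,4): no bracket -> illegal
(1,4): flips 1 -> legal
(1,5): no bracket -> illegal
(1,6): flips 2 -> legal
(2,4): flips 2 -> legal
(2,6): no bracket -> illegal
(3,1): no bracket -> illegal
(3,2): flips 1 -> legal
(3,5): no bracket -> illegal
(3,6): no bracket -> illegal
(5,2): no bracket -> illegal
(5,4): no bracket -> illegal
(6,2): flips 1 -> legal
(6,3): flips 1 -> legal
(6,4): flips 1 -> legal
B mobility = 8
-- W to move --
(0,0): flips 1 -> legal
(0,2): flips 1 -> legal
(0,3): no bracket -> illegal
(1,0): flips 2 -> legal
(1,4): no bracket -> illegal
(2,0): flips 1 -> legal
(2,4): flips 1 -> legal
(3,0): no bracket -> illegal
(3,1): flips 1 -> legal
(3,2): no bracket -> illegal
(3,5): flips 1 -> legal
(3,6): no bracket -> illegal
(4,1): no bracket -> illegal
(4,6): no bracket -> illegal
(5,1): flips 1 -> legal
(5,2): flips 1 -> legal
(5,4): flips 1 -> legal
(5,5): flips 1 -> legal
(5,6): flips 1 -> legal
W mobility = 12

Answer: B=8 W=12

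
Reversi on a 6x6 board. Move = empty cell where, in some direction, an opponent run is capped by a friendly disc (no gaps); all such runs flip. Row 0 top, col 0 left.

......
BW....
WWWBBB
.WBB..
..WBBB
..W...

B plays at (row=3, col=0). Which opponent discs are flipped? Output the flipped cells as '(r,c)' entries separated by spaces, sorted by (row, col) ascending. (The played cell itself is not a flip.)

Answer: (2,0) (3,1)

Derivation:
Dir NW: edge -> no flip
Dir N: opp run (2,0) capped by B -> flip
Dir NE: opp run (2,1), next='.' -> no flip
Dir W: edge -> no flip
Dir E: opp run (3,1) capped by B -> flip
Dir SW: edge -> no flip
Dir S: first cell '.' (not opp) -> no flip
Dir SE: first cell '.' (not opp) -> no flip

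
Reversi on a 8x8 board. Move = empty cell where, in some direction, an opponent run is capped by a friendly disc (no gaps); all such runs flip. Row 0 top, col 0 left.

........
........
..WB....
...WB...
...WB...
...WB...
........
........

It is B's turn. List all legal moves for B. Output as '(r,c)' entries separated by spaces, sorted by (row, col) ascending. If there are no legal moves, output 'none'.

(1,1): flips 2 -> legal
(1,2): no bracket -> illegal
(1,3): no bracket -> illegal
(2,1): flips 1 -> legal
(2,4): no bracket -> illegal
(3,1): no bracket -> illegal
(3,2): flips 2 -> legal
(4,2): flips 1 -> legal
(5,2): flips 2 -> legal
(6,2): flips 1 -> legal
(6,3): flips 3 -> legal
(6,4): no bracket -> illegal

Answer: (1,1) (2,1) (3,2) (4,2) (5,2) (6,2) (6,3)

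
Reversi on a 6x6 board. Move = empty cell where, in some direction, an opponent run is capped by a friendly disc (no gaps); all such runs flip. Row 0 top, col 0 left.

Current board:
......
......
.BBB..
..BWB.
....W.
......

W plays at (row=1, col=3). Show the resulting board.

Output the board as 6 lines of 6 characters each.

Answer: ......
...W..
.BBW..
..BWB.
....W.
......

Derivation:
Place W at (1,3); scan 8 dirs for brackets.
Dir NW: first cell '.' (not opp) -> no flip
Dir N: first cell '.' (not opp) -> no flip
Dir NE: first cell '.' (not opp) -> no flip
Dir W: first cell '.' (not opp) -> no flip
Dir E: first cell '.' (not opp) -> no flip
Dir SW: opp run (2,2), next='.' -> no flip
Dir S: opp run (2,3) capped by W -> flip
Dir SE: first cell '.' (not opp) -> no flip
All flips: (2,3)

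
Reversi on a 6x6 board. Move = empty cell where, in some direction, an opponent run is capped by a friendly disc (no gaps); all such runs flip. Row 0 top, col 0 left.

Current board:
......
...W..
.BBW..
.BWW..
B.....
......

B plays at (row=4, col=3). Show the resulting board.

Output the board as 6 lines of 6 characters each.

Answer: ......
...W..
.BBW..
.BBW..
B..B..
......

Derivation:
Place B at (4,3); scan 8 dirs for brackets.
Dir NW: opp run (3,2) capped by B -> flip
Dir N: opp run (3,3) (2,3) (1,3), next='.' -> no flip
Dir NE: first cell '.' (not opp) -> no flip
Dir W: first cell '.' (not opp) -> no flip
Dir E: first cell '.' (not opp) -> no flip
Dir SW: first cell '.' (not opp) -> no flip
Dir S: first cell '.' (not opp) -> no flip
Dir SE: first cell '.' (not opp) -> no flip
All flips: (3,2)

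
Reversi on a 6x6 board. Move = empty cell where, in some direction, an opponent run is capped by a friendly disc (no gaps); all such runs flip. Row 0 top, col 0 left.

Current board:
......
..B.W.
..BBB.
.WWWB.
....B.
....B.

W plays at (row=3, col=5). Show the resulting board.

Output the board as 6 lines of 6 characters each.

Answer: ......
..B.W.
..BBB.
.WWWWW
....B.
....B.

Derivation:
Place W at (3,5); scan 8 dirs for brackets.
Dir NW: opp run (2,4), next='.' -> no flip
Dir N: first cell '.' (not opp) -> no flip
Dir NE: edge -> no flip
Dir W: opp run (3,4) capped by W -> flip
Dir E: edge -> no flip
Dir SW: opp run (4,4), next='.' -> no flip
Dir S: first cell '.' (not opp) -> no flip
Dir SE: edge -> no flip
All flips: (3,4)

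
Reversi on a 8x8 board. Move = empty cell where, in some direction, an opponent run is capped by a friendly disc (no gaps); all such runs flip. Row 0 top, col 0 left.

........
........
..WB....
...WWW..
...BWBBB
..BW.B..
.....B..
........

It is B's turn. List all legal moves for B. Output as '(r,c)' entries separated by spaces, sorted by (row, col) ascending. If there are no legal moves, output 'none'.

Answer: (1,1) (2,1) (2,4) (2,5) (5,4) (6,3)

Derivation:
(1,1): flips 3 -> legal
(1,2): no bracket -> illegal
(1,3): no bracket -> illegal
(2,1): flips 1 -> legal
(2,4): flips 1 -> legal
(2,5): flips 2 -> legal
(2,6): no bracket -> illegal
(3,1): no bracket -> illegal
(3,2): no bracket -> illegal
(3,6): no bracket -> illegal
(4,2): no bracket -> illegal
(5,4): flips 1 -> legal
(6,2): no bracket -> illegal
(6,3): flips 1 -> legal
(6,4): no bracket -> illegal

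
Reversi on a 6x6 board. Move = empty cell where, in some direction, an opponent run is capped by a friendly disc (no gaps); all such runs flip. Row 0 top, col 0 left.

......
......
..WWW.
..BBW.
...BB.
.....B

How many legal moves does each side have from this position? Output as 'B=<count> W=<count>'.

-- B to move --
(1,1): flips 1 -> legal
(1,2): flips 1 -> legal
(1,3): flips 1 -> legal
(1,4): flips 3 -> legal
(1,5): flips 1 -> legal
(2,1): no bracket -> illegal
(2,5): flips 1 -> legal
(3,1): no bracket -> illegal
(3,5): flips 1 -> legal
(4,5): no bracket -> illegal
B mobility = 7
-- W to move --
(2,1): no bracket -> illegal
(3,1): flips 2 -> legal
(3,5): no bracket -> illegal
(4,1): flips 1 -> legal
(4,2): flips 2 -> legal
(4,5): no bracket -> illegal
(5,2): flips 1 -> legal
(5,3): flips 2 -> legal
(5,4): flips 1 -> legal
W mobility = 6

Answer: B=7 W=6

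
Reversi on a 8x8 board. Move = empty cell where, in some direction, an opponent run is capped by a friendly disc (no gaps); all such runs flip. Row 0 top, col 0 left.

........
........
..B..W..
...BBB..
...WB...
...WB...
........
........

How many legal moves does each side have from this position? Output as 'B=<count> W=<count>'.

-- B to move --
(1,4): no bracket -> illegal
(1,5): flips 1 -> legal
(1,6): flips 1 -> legal
(2,4): no bracket -> illegal
(2,6): no bracket -> illegal
(3,2): flips 1 -> legal
(3,6): no bracket -> illegal
(4,2): flips 1 -> legal
(5,2): flips 2 -> legal
(6,2): flips 1 -> legal
(6,3): flips 2 -> legal
(6,4): no bracket -> illegal
B mobility = 7
-- W to move --
(1,1): no bracket -> illegal
(1,2): no bracket -> illegal
(1,3): no bracket -> illegal
(2,1): no bracket -> illegal
(2,3): flips 1 -> legal
(2,4): no bracket -> illegal
(2,6): flips 2 -> legal
(3,1): no bracket -> illegal
(3,2): no bracket -> illegal
(3,6): no bracket -> illegal
(4,2): no bracket -> illegal
(4,5): flips 2 -> legal
(4,6): no bracket -> illegal
(5,5): flips 1 -> legal
(6,3): no bracket -> illegal
(6,4): no bracket -> illegal
(6,5): flips 1 -> legal
W mobility = 5

Answer: B=7 W=5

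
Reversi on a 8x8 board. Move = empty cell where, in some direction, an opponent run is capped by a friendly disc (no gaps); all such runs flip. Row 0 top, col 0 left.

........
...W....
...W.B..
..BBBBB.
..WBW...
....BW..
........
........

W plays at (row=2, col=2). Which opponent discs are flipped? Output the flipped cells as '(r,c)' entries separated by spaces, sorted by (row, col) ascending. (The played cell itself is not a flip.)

Dir NW: first cell '.' (not opp) -> no flip
Dir N: first cell '.' (not opp) -> no flip
Dir NE: first cell 'W' (not opp) -> no flip
Dir W: first cell '.' (not opp) -> no flip
Dir E: first cell 'W' (not opp) -> no flip
Dir SW: first cell '.' (not opp) -> no flip
Dir S: opp run (3,2) capped by W -> flip
Dir SE: opp run (3,3) capped by W -> flip

Answer: (3,2) (3,3)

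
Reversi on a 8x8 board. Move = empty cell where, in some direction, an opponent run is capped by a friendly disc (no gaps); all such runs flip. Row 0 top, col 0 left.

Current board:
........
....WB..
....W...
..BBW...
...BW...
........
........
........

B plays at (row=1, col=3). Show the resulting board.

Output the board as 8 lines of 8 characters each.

Answer: ........
...BBB..
....W...
..BBW...
...BW...
........
........
........

Derivation:
Place B at (1,3); scan 8 dirs for brackets.
Dir NW: first cell '.' (not opp) -> no flip
Dir N: first cell '.' (not opp) -> no flip
Dir NE: first cell '.' (not opp) -> no flip
Dir W: first cell '.' (not opp) -> no flip
Dir E: opp run (1,4) capped by B -> flip
Dir SW: first cell '.' (not opp) -> no flip
Dir S: first cell '.' (not opp) -> no flip
Dir SE: opp run (2,4), next='.' -> no flip
All flips: (1,4)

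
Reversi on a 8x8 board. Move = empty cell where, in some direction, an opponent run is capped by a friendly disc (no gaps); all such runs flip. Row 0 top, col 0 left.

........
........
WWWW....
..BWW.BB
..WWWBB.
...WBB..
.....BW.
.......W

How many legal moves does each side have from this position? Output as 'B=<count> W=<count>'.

Answer: B=9 W=6

Derivation:
-- B to move --
(1,0): flips 1 -> legal
(1,1): flips 3 -> legal
(1,2): flips 3 -> legal
(1,3): no bracket -> illegal
(1,4): flips 1 -> legal
(2,4): flips 2 -> legal
(2,5): no bracket -> illegal
(3,0): no bracket -> illegal
(3,1): no bracket -> illegal
(3,5): flips 2 -> legal
(4,1): flips 3 -> legal
(5,1): no bracket -> illegal
(5,2): flips 2 -> legal
(5,6): no bracket -> illegal
(5,7): no bracket -> illegal
(6,2): no bracket -> illegal
(6,3): no bracket -> illegal
(6,4): no bracket -> illegal
(6,7): flips 1 -> legal
(7,5): no bracket -> illegal
(7,6): no bracket -> illegal
B mobility = 9
-- W to move --
(2,5): no bracket -> illegal
(2,6): no bracket -> illegal
(2,7): no bracket -> illegal
(3,1): flips 1 -> legal
(3,5): no bracket -> illegal
(4,1): flips 1 -> legal
(4,7): flips 2 -> legal
(5,6): flips 3 -> legal
(5,7): no bracket -> illegal
(6,3): no bracket -> illegal
(6,4): flips 2 -> legal
(7,4): no bracket -> illegal
(7,5): no bracket -> illegal
(7,6): flips 2 -> legal
W mobility = 6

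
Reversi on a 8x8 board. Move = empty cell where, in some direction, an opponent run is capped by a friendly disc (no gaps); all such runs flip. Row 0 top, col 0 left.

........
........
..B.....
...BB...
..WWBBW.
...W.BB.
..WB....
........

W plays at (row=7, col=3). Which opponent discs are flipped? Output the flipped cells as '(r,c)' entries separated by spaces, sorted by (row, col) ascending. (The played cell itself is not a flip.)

Dir NW: first cell 'W' (not opp) -> no flip
Dir N: opp run (6,3) capped by W -> flip
Dir NE: first cell '.' (not opp) -> no flip
Dir W: first cell '.' (not opp) -> no flip
Dir E: first cell '.' (not opp) -> no flip
Dir SW: edge -> no flip
Dir S: edge -> no flip
Dir SE: edge -> no flip

Answer: (6,3)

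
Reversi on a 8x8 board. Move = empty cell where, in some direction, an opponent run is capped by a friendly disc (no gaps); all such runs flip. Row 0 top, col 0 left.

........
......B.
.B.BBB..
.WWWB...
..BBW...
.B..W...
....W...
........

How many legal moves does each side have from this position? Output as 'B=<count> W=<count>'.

Answer: B=7 W=10

Derivation:
-- B to move --
(2,0): flips 1 -> legal
(2,2): flips 1 -> legal
(3,0): flips 3 -> legal
(3,5): no bracket -> illegal
(4,0): no bracket -> illegal
(4,1): flips 2 -> legal
(4,5): flips 1 -> legal
(5,3): no bracket -> illegal
(5,5): no bracket -> illegal
(6,3): no bracket -> illegal
(6,5): flips 1 -> legal
(7,3): no bracket -> illegal
(7,4): flips 3 -> legal
(7,5): no bracket -> illegal
B mobility = 7
-- W to move --
(0,5): no bracket -> illegal
(0,6): no bracket -> illegal
(0,7): no bracket -> illegal
(1,0): flips 1 -> legal
(1,1): flips 1 -> legal
(1,2): no bracket -> illegal
(1,3): flips 1 -> legal
(1,4): flips 3 -> legal
(1,5): flips 1 -> legal
(1,7): no bracket -> illegal
(2,0): no bracket -> illegal
(2,2): no bracket -> illegal
(2,6): no bracket -> illegal
(2,7): no bracket -> illegal
(3,0): no bracket -> illegal
(3,5): flips 1 -> legal
(3,6): no bracket -> illegal
(4,0): no bracket -> illegal
(4,1): flips 2 -> legal
(4,5): no bracket -> illegal
(5,0): no bracket -> illegal
(5,2): flips 1 -> legal
(5,3): flips 2 -> legal
(6,0): flips 2 -> legal
(6,1): no bracket -> illegal
(6,2): no bracket -> illegal
W mobility = 10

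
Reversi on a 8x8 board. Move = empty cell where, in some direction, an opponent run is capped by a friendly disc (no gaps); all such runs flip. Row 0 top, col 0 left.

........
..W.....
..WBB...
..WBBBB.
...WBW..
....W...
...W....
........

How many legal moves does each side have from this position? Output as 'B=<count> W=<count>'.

Answer: B=13 W=6

Derivation:
-- B to move --
(0,1): flips 1 -> legal
(0,2): no bracket -> illegal
(0,3): no bracket -> illegal
(1,1): flips 1 -> legal
(1,3): no bracket -> illegal
(2,1): flips 1 -> legal
(3,1): flips 1 -> legal
(4,1): flips 1 -> legal
(4,2): flips 1 -> legal
(4,6): flips 1 -> legal
(5,2): flips 1 -> legal
(5,3): flips 1 -> legal
(5,5): flips 1 -> legal
(5,6): flips 1 -> legal
(6,2): no bracket -> illegal
(6,4): flips 1 -> legal
(6,5): no bracket -> illegal
(7,2): flips 3 -> legal
(7,3): no bracket -> illegal
(7,4): no bracket -> illegal
B mobility = 13
-- W to move --
(1,3): flips 2 -> legal
(1,4): flips 4 -> legal
(1,5): no bracket -> illegal
(2,5): flips 4 -> legal
(2,6): no bracket -> illegal
(2,7): flips 1 -> legal
(3,7): flips 4 -> legal
(4,2): no bracket -> illegal
(4,6): no bracket -> illegal
(4,7): no bracket -> illegal
(5,3): no bracket -> illegal
(5,5): flips 2 -> legal
W mobility = 6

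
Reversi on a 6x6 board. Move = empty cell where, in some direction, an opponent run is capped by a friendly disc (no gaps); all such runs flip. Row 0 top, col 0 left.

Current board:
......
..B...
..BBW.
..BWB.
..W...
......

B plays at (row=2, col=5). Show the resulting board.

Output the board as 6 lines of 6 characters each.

Place B at (2,5); scan 8 dirs for brackets.
Dir NW: first cell '.' (not opp) -> no flip
Dir N: first cell '.' (not opp) -> no flip
Dir NE: edge -> no flip
Dir W: opp run (2,4) capped by B -> flip
Dir E: edge -> no flip
Dir SW: first cell 'B' (not opp) -> no flip
Dir S: first cell '.' (not opp) -> no flip
Dir SE: edge -> no flip
All flips: (2,4)

Answer: ......
..B...
..BBBB
..BWB.
..W...
......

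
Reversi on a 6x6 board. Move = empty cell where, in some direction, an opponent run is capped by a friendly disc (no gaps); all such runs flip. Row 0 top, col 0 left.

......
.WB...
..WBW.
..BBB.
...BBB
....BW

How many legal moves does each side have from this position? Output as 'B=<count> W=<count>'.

-- B to move --
(0,0): flips 2 -> legal
(0,1): no bracket -> illegal
(0,2): no bracket -> illegal
(1,0): flips 1 -> legal
(1,3): no bracket -> illegal
(1,4): flips 1 -> legal
(1,5): flips 1 -> legal
(2,0): no bracket -> illegal
(2,1): flips 1 -> legal
(2,5): flips 1 -> legal
(3,1): no bracket -> illegal
(3,5): no bracket -> illegal
B mobility = 6
-- W to move --
(0,1): no bracket -> illegal
(0,2): flips 1 -> legal
(0,3): no bracket -> illegal
(1,3): flips 1 -> legal
(1,4): no bracket -> illegal
(2,1): no bracket -> illegal
(2,5): no bracket -> illegal
(3,1): no bracket -> illegal
(3,5): flips 1 -> legal
(4,1): no bracket -> illegal
(4,2): flips 2 -> legal
(5,2): no bracket -> illegal
(5,3): flips 1 -> legal
W mobility = 5

Answer: B=6 W=5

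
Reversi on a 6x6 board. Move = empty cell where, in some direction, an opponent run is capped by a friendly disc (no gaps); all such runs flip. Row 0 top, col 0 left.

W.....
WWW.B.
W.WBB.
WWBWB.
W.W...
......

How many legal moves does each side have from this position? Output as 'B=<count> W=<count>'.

Answer: B=6 W=5

Derivation:
-- B to move --
(0,1): flips 1 -> legal
(0,2): flips 2 -> legal
(0,3): no bracket -> illegal
(1,3): no bracket -> illegal
(2,1): flips 1 -> legal
(4,1): no bracket -> illegal
(4,3): flips 1 -> legal
(4,4): no bracket -> illegal
(5,0): no bracket -> illegal
(5,1): flips 2 -> legal
(5,2): flips 1 -> legal
(5,3): no bracket -> illegal
B mobility = 6
-- W to move --
(0,3): no bracket -> illegal
(0,4): no bracket -> illegal
(0,5): no bracket -> illegal
(1,3): flips 1 -> legal
(1,5): flips 1 -> legal
(2,1): no bracket -> illegal
(2,5): flips 2 -> legal
(3,5): flips 1 -> legal
(4,1): no bracket -> illegal
(4,3): no bracket -> illegal
(4,4): no bracket -> illegal
(4,5): flips 2 -> legal
W mobility = 5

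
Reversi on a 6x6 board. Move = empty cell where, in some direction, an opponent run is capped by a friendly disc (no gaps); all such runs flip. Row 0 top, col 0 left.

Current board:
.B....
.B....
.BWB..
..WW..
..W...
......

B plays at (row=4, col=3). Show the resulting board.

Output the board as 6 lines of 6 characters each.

Answer: .B....
.B....
.BWB..
..BB..
..WB..
......

Derivation:
Place B at (4,3); scan 8 dirs for brackets.
Dir NW: opp run (3,2) capped by B -> flip
Dir N: opp run (3,3) capped by B -> flip
Dir NE: first cell '.' (not opp) -> no flip
Dir W: opp run (4,2), next='.' -> no flip
Dir E: first cell '.' (not opp) -> no flip
Dir SW: first cell '.' (not opp) -> no flip
Dir S: first cell '.' (not opp) -> no flip
Dir SE: first cell '.' (not opp) -> no flip
All flips: (3,2) (3,3)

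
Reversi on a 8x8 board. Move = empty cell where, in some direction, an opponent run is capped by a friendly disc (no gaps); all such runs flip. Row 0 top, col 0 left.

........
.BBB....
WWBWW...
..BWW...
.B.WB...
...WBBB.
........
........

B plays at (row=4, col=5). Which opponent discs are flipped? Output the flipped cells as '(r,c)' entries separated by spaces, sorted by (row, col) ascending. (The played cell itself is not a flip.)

Dir NW: opp run (3,4) (2,3) capped by B -> flip
Dir N: first cell '.' (not opp) -> no flip
Dir NE: first cell '.' (not opp) -> no flip
Dir W: first cell 'B' (not opp) -> no flip
Dir E: first cell '.' (not opp) -> no flip
Dir SW: first cell 'B' (not opp) -> no flip
Dir S: first cell 'B' (not opp) -> no flip
Dir SE: first cell 'B' (not opp) -> no flip

Answer: (2,3) (3,4)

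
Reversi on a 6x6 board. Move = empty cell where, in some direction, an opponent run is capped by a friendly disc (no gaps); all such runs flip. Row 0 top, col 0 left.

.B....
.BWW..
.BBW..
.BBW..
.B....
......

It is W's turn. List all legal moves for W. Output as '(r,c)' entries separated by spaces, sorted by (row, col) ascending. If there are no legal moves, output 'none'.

(0,0): flips 2 -> legal
(0,2): no bracket -> illegal
(1,0): flips 1 -> legal
(2,0): flips 2 -> legal
(3,0): flips 3 -> legal
(4,0): flips 2 -> legal
(4,2): flips 2 -> legal
(4,3): no bracket -> illegal
(5,0): flips 2 -> legal
(5,1): no bracket -> illegal
(5,2): no bracket -> illegal

Answer: (0,0) (1,0) (2,0) (3,0) (4,0) (4,2) (5,0)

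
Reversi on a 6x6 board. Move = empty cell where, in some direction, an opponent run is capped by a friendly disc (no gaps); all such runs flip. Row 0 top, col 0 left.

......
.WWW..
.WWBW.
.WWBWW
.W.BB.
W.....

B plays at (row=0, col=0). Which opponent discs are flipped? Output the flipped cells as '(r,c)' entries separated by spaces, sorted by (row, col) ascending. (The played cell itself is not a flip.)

Dir NW: edge -> no flip
Dir N: edge -> no flip
Dir NE: edge -> no flip
Dir W: edge -> no flip
Dir E: first cell '.' (not opp) -> no flip
Dir SW: edge -> no flip
Dir S: first cell '.' (not opp) -> no flip
Dir SE: opp run (1,1) (2,2) capped by B -> flip

Answer: (1,1) (2,2)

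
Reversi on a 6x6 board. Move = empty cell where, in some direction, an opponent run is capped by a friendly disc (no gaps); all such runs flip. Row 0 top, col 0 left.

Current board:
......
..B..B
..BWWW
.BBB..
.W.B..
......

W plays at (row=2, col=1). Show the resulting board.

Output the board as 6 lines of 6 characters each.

Answer: ......
..B..B
.WWWWW
.WBB..
.W.B..
......

Derivation:
Place W at (2,1); scan 8 dirs for brackets.
Dir NW: first cell '.' (not opp) -> no flip
Dir N: first cell '.' (not opp) -> no flip
Dir NE: opp run (1,2), next='.' -> no flip
Dir W: first cell '.' (not opp) -> no flip
Dir E: opp run (2,2) capped by W -> flip
Dir SW: first cell '.' (not opp) -> no flip
Dir S: opp run (3,1) capped by W -> flip
Dir SE: opp run (3,2) (4,3), next='.' -> no flip
All flips: (2,2) (3,1)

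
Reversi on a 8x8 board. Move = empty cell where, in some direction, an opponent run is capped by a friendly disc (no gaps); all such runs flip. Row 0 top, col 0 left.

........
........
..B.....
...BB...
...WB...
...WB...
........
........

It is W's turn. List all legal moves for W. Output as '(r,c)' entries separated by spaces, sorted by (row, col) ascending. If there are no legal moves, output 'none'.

Answer: (2,3) (2,5) (3,5) (4,5) (5,5) (6,5)

Derivation:
(1,1): no bracket -> illegal
(1,2): no bracket -> illegal
(1,3): no bracket -> illegal
(2,1): no bracket -> illegal
(2,3): flips 1 -> legal
(2,4): no bracket -> illegal
(2,5): flips 1 -> legal
(3,1): no bracket -> illegal
(3,2): no bracket -> illegal
(3,5): flips 1 -> legal
(4,2): no bracket -> illegal
(4,5): flips 1 -> legal
(5,5): flips 1 -> legal
(6,3): no bracket -> illegal
(6,4): no bracket -> illegal
(6,5): flips 1 -> legal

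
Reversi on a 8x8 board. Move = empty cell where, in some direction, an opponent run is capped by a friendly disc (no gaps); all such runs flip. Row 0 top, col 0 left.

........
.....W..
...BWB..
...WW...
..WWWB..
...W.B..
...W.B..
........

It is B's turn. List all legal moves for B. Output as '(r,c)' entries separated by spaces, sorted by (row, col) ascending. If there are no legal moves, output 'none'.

Answer: (0,5) (2,2) (4,1) (5,2) (7,3)

Derivation:
(0,4): no bracket -> illegal
(0,5): flips 1 -> legal
(0,6): no bracket -> illegal
(1,3): no bracket -> illegal
(1,4): no bracket -> illegal
(1,6): no bracket -> illegal
(2,2): flips 2 -> legal
(2,6): no bracket -> illegal
(3,1): no bracket -> illegal
(3,2): no bracket -> illegal
(3,5): no bracket -> illegal
(4,1): flips 3 -> legal
(5,1): no bracket -> illegal
(5,2): flips 2 -> legal
(5,4): no bracket -> illegal
(6,2): no bracket -> illegal
(6,4): no bracket -> illegal
(7,2): no bracket -> illegal
(7,3): flips 4 -> legal
(7,4): no bracket -> illegal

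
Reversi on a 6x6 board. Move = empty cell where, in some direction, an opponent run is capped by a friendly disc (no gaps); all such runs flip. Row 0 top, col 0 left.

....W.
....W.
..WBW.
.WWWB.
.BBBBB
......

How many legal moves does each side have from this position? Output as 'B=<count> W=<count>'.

Answer: B=8 W=8

Derivation:
-- B to move --
(0,3): no bracket -> illegal
(0,5): flips 1 -> legal
(1,1): flips 2 -> legal
(1,2): flips 2 -> legal
(1,3): no bracket -> illegal
(1,5): flips 2 -> legal
(2,0): flips 1 -> legal
(2,1): flips 3 -> legal
(2,5): flips 1 -> legal
(3,0): flips 3 -> legal
(3,5): no bracket -> illegal
(4,0): no bracket -> illegal
B mobility = 8
-- W to move --
(1,2): no bracket -> illegal
(1,3): flips 1 -> legal
(2,5): no bracket -> illegal
(3,0): no bracket -> illegal
(3,5): flips 1 -> legal
(4,0): no bracket -> illegal
(5,0): flips 1 -> legal
(5,1): flips 2 -> legal
(5,2): flips 1 -> legal
(5,3): flips 2 -> legal
(5,4): flips 3 -> legal
(5,5): flips 1 -> legal
W mobility = 8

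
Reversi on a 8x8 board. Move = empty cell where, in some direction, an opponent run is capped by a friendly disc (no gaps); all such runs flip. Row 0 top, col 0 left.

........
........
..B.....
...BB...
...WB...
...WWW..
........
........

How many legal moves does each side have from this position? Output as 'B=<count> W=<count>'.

-- B to move --
(3,2): no bracket -> illegal
(4,2): flips 1 -> legal
(4,5): no bracket -> illegal
(4,6): no bracket -> illegal
(5,2): flips 1 -> legal
(5,6): no bracket -> illegal
(6,2): flips 1 -> legal
(6,3): flips 2 -> legal
(6,4): flips 1 -> legal
(6,5): no bracket -> illegal
(6,6): flips 1 -> legal
B mobility = 6
-- W to move --
(1,1): flips 3 -> legal
(1,2): no bracket -> illegal
(1,3): no bracket -> illegal
(2,1): no bracket -> illegal
(2,3): flips 1 -> legal
(2,4): flips 2 -> legal
(2,5): flips 1 -> legal
(3,1): no bracket -> illegal
(3,2): no bracket -> illegal
(3,5): flips 1 -> legal
(4,2): no bracket -> illegal
(4,5): flips 1 -> legal
W mobility = 6

Answer: B=6 W=6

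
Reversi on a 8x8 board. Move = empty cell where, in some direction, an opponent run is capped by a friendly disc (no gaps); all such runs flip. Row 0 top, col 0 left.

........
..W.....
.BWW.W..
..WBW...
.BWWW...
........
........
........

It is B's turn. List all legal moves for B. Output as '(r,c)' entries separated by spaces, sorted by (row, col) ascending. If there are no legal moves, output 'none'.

Answer: (0,3) (1,1) (1,3) (1,4) (2,4) (3,1) (3,5) (4,5) (5,1) (5,3) (5,4) (5,5)

Derivation:
(0,1): no bracket -> illegal
(0,2): no bracket -> illegal
(0,3): flips 1 -> legal
(1,1): flips 1 -> legal
(1,3): flips 1 -> legal
(1,4): flips 2 -> legal
(1,5): no bracket -> illegal
(1,6): no bracket -> illegal
(2,4): flips 2 -> legal
(2,6): no bracket -> illegal
(3,1): flips 1 -> legal
(3,5): flips 1 -> legal
(3,6): no bracket -> illegal
(4,5): flips 3 -> legal
(5,1): flips 1 -> legal
(5,2): no bracket -> illegal
(5,3): flips 1 -> legal
(5,4): flips 2 -> legal
(5,5): flips 1 -> legal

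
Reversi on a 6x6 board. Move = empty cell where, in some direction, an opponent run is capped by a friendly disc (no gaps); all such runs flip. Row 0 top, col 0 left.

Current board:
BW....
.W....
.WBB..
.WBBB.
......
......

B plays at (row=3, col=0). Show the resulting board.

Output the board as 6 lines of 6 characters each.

Answer: BW....
.W....
.WBB..
BBBBB.
......
......

Derivation:
Place B at (3,0); scan 8 dirs for brackets.
Dir NW: edge -> no flip
Dir N: first cell '.' (not opp) -> no flip
Dir NE: opp run (2,1), next='.' -> no flip
Dir W: edge -> no flip
Dir E: opp run (3,1) capped by B -> flip
Dir SW: edge -> no flip
Dir S: first cell '.' (not opp) -> no flip
Dir SE: first cell '.' (not opp) -> no flip
All flips: (3,1)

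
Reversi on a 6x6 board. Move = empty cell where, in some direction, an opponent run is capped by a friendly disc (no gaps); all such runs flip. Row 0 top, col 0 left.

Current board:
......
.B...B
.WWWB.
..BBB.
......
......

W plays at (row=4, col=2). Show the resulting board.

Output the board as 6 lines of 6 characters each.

Place W at (4,2); scan 8 dirs for brackets.
Dir NW: first cell '.' (not opp) -> no flip
Dir N: opp run (3,2) capped by W -> flip
Dir NE: opp run (3,3) (2,4) (1,5), next=edge -> no flip
Dir W: first cell '.' (not opp) -> no flip
Dir E: first cell '.' (not opp) -> no flip
Dir SW: first cell '.' (not opp) -> no flip
Dir S: first cell '.' (not opp) -> no flip
Dir SE: first cell '.' (not opp) -> no flip
All flips: (3,2)

Answer: ......
.B...B
.WWWB.
..WBB.
..W...
......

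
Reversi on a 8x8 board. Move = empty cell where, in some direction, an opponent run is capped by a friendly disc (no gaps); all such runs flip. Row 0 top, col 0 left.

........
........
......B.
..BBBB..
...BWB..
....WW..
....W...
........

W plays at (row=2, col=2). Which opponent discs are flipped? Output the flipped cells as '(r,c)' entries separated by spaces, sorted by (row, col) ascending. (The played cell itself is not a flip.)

Dir NW: first cell '.' (not opp) -> no flip
Dir N: first cell '.' (not opp) -> no flip
Dir NE: first cell '.' (not opp) -> no flip
Dir W: first cell '.' (not opp) -> no flip
Dir E: first cell '.' (not opp) -> no flip
Dir SW: first cell '.' (not opp) -> no flip
Dir S: opp run (3,2), next='.' -> no flip
Dir SE: opp run (3,3) capped by W -> flip

Answer: (3,3)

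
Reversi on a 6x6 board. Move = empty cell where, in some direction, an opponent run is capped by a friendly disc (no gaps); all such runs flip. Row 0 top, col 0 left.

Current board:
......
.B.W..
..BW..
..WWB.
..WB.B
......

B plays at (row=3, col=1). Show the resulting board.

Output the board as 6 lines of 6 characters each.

Place B at (3,1); scan 8 dirs for brackets.
Dir NW: first cell '.' (not opp) -> no flip
Dir N: first cell '.' (not opp) -> no flip
Dir NE: first cell 'B' (not opp) -> no flip
Dir W: first cell '.' (not opp) -> no flip
Dir E: opp run (3,2) (3,3) capped by B -> flip
Dir SW: first cell '.' (not opp) -> no flip
Dir S: first cell '.' (not opp) -> no flip
Dir SE: opp run (4,2), next='.' -> no flip
All flips: (3,2) (3,3)

Answer: ......
.B.W..
..BW..
.BBBB.
..WB.B
......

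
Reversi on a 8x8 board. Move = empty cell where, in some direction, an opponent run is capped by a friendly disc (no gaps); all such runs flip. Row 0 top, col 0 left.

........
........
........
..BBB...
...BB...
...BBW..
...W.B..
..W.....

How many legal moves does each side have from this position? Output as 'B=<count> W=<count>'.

Answer: B=4 W=5

Derivation:
-- B to move --
(4,5): flips 1 -> legal
(4,6): no bracket -> illegal
(5,2): no bracket -> illegal
(5,6): flips 1 -> legal
(6,1): no bracket -> illegal
(6,2): no bracket -> illegal
(6,4): no bracket -> illegal
(6,6): flips 1 -> legal
(7,1): no bracket -> illegal
(7,3): flips 1 -> legal
(7,4): no bracket -> illegal
B mobility = 4
-- W to move --
(2,1): no bracket -> illegal
(2,2): flips 2 -> legal
(2,3): flips 3 -> legal
(2,4): no bracket -> illegal
(2,5): no bracket -> illegal
(3,1): no bracket -> illegal
(3,5): no bracket -> illegal
(4,1): no bracket -> illegal
(4,2): no bracket -> illegal
(4,5): flips 1 -> legal
(5,2): flips 2 -> legal
(5,6): no bracket -> illegal
(6,2): no bracket -> illegal
(6,4): no bracket -> illegal
(6,6): no bracket -> illegal
(7,4): no bracket -> illegal
(7,5): flips 1 -> legal
(7,6): no bracket -> illegal
W mobility = 5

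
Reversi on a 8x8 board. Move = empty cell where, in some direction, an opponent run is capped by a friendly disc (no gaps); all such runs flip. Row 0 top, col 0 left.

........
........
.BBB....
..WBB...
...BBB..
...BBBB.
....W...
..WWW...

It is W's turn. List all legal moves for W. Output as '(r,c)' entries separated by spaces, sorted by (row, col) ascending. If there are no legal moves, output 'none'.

Answer: (1,0) (1,2) (1,4) (2,4) (3,5) (4,2) (4,6) (6,5)

Derivation:
(1,0): flips 1 -> legal
(1,1): no bracket -> illegal
(1,2): flips 1 -> legal
(1,3): no bracket -> illegal
(1,4): flips 1 -> legal
(2,0): no bracket -> illegal
(2,4): flips 3 -> legal
(2,5): no bracket -> illegal
(3,0): no bracket -> illegal
(3,1): no bracket -> illegal
(3,5): flips 2 -> legal
(3,6): no bracket -> illegal
(4,2): flips 1 -> legal
(4,6): flips 1 -> legal
(4,7): no bracket -> illegal
(5,2): no bracket -> illegal
(5,7): no bracket -> illegal
(6,2): no bracket -> illegal
(6,3): no bracket -> illegal
(6,5): flips 2 -> legal
(6,6): no bracket -> illegal
(6,7): no bracket -> illegal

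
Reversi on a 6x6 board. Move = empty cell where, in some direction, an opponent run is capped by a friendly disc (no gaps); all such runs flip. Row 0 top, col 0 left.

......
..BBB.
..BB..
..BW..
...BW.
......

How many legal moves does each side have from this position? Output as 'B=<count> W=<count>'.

-- B to move --
(2,4): no bracket -> illegal
(3,4): flips 1 -> legal
(3,5): no bracket -> illegal
(4,2): no bracket -> illegal
(4,5): flips 1 -> legal
(5,3): no bracket -> illegal
(5,4): no bracket -> illegal
(5,5): flips 2 -> legal
B mobility = 3
-- W to move --
(0,1): no bracket -> illegal
(0,2): no bracket -> illegal
(0,3): flips 2 -> legal
(0,4): no bracket -> illegal
(0,5): no bracket -> illegal
(1,1): flips 1 -> legal
(1,5): no bracket -> illegal
(2,1): no bracket -> illegal
(2,4): no bracket -> illegal
(2,5): no bracket -> illegal
(3,1): flips 1 -> legal
(3,4): no bracket -> illegal
(4,1): no bracket -> illegal
(4,2): flips 1 -> legal
(5,2): no bracket -> illegal
(5,3): flips 1 -> legal
(5,4): no bracket -> illegal
W mobility = 5

Answer: B=3 W=5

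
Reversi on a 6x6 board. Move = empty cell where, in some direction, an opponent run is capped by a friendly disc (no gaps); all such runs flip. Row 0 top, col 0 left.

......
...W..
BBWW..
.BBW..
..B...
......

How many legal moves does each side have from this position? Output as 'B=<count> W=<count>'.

Answer: B=5 W=5

Derivation:
-- B to move --
(0,2): no bracket -> illegal
(0,3): no bracket -> illegal
(0,4): flips 2 -> legal
(1,1): no bracket -> illegal
(1,2): flips 1 -> legal
(1,4): flips 1 -> legal
(2,4): flips 3 -> legal
(3,4): flips 1 -> legal
(4,3): no bracket -> illegal
(4,4): no bracket -> illegal
B mobility = 5
-- W to move --
(1,0): no bracket -> illegal
(1,1): no bracket -> illegal
(1,2): no bracket -> illegal
(3,0): flips 2 -> legal
(4,0): flips 1 -> legal
(4,1): flips 1 -> legal
(4,3): no bracket -> illegal
(5,1): flips 1 -> legal
(5,2): flips 2 -> legal
(5,3): no bracket -> illegal
W mobility = 5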